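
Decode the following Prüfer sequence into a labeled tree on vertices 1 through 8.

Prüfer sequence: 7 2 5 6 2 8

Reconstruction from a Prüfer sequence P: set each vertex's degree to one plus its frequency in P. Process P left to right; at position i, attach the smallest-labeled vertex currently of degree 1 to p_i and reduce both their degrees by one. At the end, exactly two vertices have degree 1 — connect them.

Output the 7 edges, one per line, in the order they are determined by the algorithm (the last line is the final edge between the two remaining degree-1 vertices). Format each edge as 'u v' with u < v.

Answer: 1 7
2 3
4 5
5 6
2 6
2 8
7 8

Derivation:
Initial degrees: {1:1, 2:3, 3:1, 4:1, 5:2, 6:2, 7:2, 8:2}
Step 1: smallest deg-1 vertex = 1, p_1 = 7. Add edge {1,7}. Now deg[1]=0, deg[7]=1.
Step 2: smallest deg-1 vertex = 3, p_2 = 2. Add edge {2,3}. Now deg[3]=0, deg[2]=2.
Step 3: smallest deg-1 vertex = 4, p_3 = 5. Add edge {4,5}. Now deg[4]=0, deg[5]=1.
Step 4: smallest deg-1 vertex = 5, p_4 = 6. Add edge {5,6}. Now deg[5]=0, deg[6]=1.
Step 5: smallest deg-1 vertex = 6, p_5 = 2. Add edge {2,6}. Now deg[6]=0, deg[2]=1.
Step 6: smallest deg-1 vertex = 2, p_6 = 8. Add edge {2,8}. Now deg[2]=0, deg[8]=1.
Final: two remaining deg-1 vertices are 7, 8. Add edge {7,8}.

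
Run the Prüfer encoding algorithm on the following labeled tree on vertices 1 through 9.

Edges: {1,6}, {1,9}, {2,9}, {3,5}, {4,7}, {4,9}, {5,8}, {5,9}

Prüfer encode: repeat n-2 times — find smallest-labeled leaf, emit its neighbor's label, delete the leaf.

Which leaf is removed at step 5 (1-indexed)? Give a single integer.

Step 1: current leaves = {2,3,6,7,8}. Remove leaf 2 (neighbor: 9).
Step 2: current leaves = {3,6,7,8}. Remove leaf 3 (neighbor: 5).
Step 3: current leaves = {6,7,8}. Remove leaf 6 (neighbor: 1).
Step 4: current leaves = {1,7,8}. Remove leaf 1 (neighbor: 9).
Step 5: current leaves = {7,8}. Remove leaf 7 (neighbor: 4).

Answer: 7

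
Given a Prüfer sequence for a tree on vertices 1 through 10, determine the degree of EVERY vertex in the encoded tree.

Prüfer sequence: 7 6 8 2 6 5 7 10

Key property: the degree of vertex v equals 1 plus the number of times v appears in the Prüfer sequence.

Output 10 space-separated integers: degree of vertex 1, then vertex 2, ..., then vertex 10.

p_1 = 7: count[7] becomes 1
p_2 = 6: count[6] becomes 1
p_3 = 8: count[8] becomes 1
p_4 = 2: count[2] becomes 1
p_5 = 6: count[6] becomes 2
p_6 = 5: count[5] becomes 1
p_7 = 7: count[7] becomes 2
p_8 = 10: count[10] becomes 1
Degrees (1 + count): deg[1]=1+0=1, deg[2]=1+1=2, deg[3]=1+0=1, deg[4]=1+0=1, deg[5]=1+1=2, deg[6]=1+2=3, deg[7]=1+2=3, deg[8]=1+1=2, deg[9]=1+0=1, deg[10]=1+1=2

Answer: 1 2 1 1 2 3 3 2 1 2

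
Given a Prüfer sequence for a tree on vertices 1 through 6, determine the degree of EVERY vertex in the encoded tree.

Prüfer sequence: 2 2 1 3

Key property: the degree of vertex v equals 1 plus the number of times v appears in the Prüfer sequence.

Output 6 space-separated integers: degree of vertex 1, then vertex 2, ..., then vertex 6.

Answer: 2 3 2 1 1 1

Derivation:
p_1 = 2: count[2] becomes 1
p_2 = 2: count[2] becomes 2
p_3 = 1: count[1] becomes 1
p_4 = 3: count[3] becomes 1
Degrees (1 + count): deg[1]=1+1=2, deg[2]=1+2=3, deg[3]=1+1=2, deg[4]=1+0=1, deg[5]=1+0=1, deg[6]=1+0=1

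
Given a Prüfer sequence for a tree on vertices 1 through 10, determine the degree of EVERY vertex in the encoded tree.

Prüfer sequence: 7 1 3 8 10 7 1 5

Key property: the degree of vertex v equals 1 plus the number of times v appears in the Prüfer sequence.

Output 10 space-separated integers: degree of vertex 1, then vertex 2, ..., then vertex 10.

Answer: 3 1 2 1 2 1 3 2 1 2

Derivation:
p_1 = 7: count[7] becomes 1
p_2 = 1: count[1] becomes 1
p_3 = 3: count[3] becomes 1
p_4 = 8: count[8] becomes 1
p_5 = 10: count[10] becomes 1
p_6 = 7: count[7] becomes 2
p_7 = 1: count[1] becomes 2
p_8 = 5: count[5] becomes 1
Degrees (1 + count): deg[1]=1+2=3, deg[2]=1+0=1, deg[3]=1+1=2, deg[4]=1+0=1, deg[5]=1+1=2, deg[6]=1+0=1, deg[7]=1+2=3, deg[8]=1+1=2, deg[9]=1+0=1, deg[10]=1+1=2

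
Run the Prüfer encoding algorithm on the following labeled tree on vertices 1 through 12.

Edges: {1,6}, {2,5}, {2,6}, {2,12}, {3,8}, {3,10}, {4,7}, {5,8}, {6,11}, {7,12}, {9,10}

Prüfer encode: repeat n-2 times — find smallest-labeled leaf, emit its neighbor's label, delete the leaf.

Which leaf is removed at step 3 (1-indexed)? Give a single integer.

Step 1: current leaves = {1,4,9,11}. Remove leaf 1 (neighbor: 6).
Step 2: current leaves = {4,9,11}. Remove leaf 4 (neighbor: 7).
Step 3: current leaves = {7,9,11}. Remove leaf 7 (neighbor: 12).

Answer: 7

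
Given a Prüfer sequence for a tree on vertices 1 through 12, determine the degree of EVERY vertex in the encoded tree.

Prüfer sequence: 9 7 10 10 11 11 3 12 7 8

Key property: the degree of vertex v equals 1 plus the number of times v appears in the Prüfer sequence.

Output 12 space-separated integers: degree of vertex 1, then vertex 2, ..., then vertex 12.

p_1 = 9: count[9] becomes 1
p_2 = 7: count[7] becomes 1
p_3 = 10: count[10] becomes 1
p_4 = 10: count[10] becomes 2
p_5 = 11: count[11] becomes 1
p_6 = 11: count[11] becomes 2
p_7 = 3: count[3] becomes 1
p_8 = 12: count[12] becomes 1
p_9 = 7: count[7] becomes 2
p_10 = 8: count[8] becomes 1
Degrees (1 + count): deg[1]=1+0=1, deg[2]=1+0=1, deg[3]=1+1=2, deg[4]=1+0=1, deg[5]=1+0=1, deg[6]=1+0=1, deg[7]=1+2=3, deg[8]=1+1=2, deg[9]=1+1=2, deg[10]=1+2=3, deg[11]=1+2=3, deg[12]=1+1=2

Answer: 1 1 2 1 1 1 3 2 2 3 3 2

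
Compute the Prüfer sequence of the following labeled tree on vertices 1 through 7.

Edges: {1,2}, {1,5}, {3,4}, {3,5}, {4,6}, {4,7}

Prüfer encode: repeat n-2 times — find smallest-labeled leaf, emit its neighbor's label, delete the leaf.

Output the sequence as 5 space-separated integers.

Step 1: leaves = {2,6,7}. Remove smallest leaf 2, emit neighbor 1.
Step 2: leaves = {1,6,7}. Remove smallest leaf 1, emit neighbor 5.
Step 3: leaves = {5,6,7}. Remove smallest leaf 5, emit neighbor 3.
Step 4: leaves = {3,6,7}. Remove smallest leaf 3, emit neighbor 4.
Step 5: leaves = {6,7}. Remove smallest leaf 6, emit neighbor 4.
Done: 2 vertices remain (4, 7). Sequence = [1 5 3 4 4]

Answer: 1 5 3 4 4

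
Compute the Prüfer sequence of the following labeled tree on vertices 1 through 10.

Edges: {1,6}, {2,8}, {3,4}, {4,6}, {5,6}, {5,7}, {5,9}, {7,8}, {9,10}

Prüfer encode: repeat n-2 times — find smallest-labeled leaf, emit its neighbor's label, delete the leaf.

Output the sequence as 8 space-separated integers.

Answer: 6 8 4 6 5 7 5 9

Derivation:
Step 1: leaves = {1,2,3,10}. Remove smallest leaf 1, emit neighbor 6.
Step 2: leaves = {2,3,10}. Remove smallest leaf 2, emit neighbor 8.
Step 3: leaves = {3,8,10}. Remove smallest leaf 3, emit neighbor 4.
Step 4: leaves = {4,8,10}. Remove smallest leaf 4, emit neighbor 6.
Step 5: leaves = {6,8,10}. Remove smallest leaf 6, emit neighbor 5.
Step 6: leaves = {8,10}. Remove smallest leaf 8, emit neighbor 7.
Step 7: leaves = {7,10}. Remove smallest leaf 7, emit neighbor 5.
Step 8: leaves = {5,10}. Remove smallest leaf 5, emit neighbor 9.
Done: 2 vertices remain (9, 10). Sequence = [6 8 4 6 5 7 5 9]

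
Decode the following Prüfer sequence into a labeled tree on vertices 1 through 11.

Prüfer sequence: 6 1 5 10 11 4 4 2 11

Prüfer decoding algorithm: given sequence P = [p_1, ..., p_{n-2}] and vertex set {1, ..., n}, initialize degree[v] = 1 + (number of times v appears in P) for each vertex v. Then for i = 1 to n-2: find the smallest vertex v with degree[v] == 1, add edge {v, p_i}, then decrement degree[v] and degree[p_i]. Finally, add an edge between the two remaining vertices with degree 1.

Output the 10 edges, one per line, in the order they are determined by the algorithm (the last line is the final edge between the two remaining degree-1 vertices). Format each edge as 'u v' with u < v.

Answer: 3 6
1 6
1 5
5 10
7 11
4 8
4 9
2 4
2 11
10 11

Derivation:
Initial degrees: {1:2, 2:2, 3:1, 4:3, 5:2, 6:2, 7:1, 8:1, 9:1, 10:2, 11:3}
Step 1: smallest deg-1 vertex = 3, p_1 = 6. Add edge {3,6}. Now deg[3]=0, deg[6]=1.
Step 2: smallest deg-1 vertex = 6, p_2 = 1. Add edge {1,6}. Now deg[6]=0, deg[1]=1.
Step 3: smallest deg-1 vertex = 1, p_3 = 5. Add edge {1,5}. Now deg[1]=0, deg[5]=1.
Step 4: smallest deg-1 vertex = 5, p_4 = 10. Add edge {5,10}. Now deg[5]=0, deg[10]=1.
Step 5: smallest deg-1 vertex = 7, p_5 = 11. Add edge {7,11}. Now deg[7]=0, deg[11]=2.
Step 6: smallest deg-1 vertex = 8, p_6 = 4. Add edge {4,8}. Now deg[8]=0, deg[4]=2.
Step 7: smallest deg-1 vertex = 9, p_7 = 4. Add edge {4,9}. Now deg[9]=0, deg[4]=1.
Step 8: smallest deg-1 vertex = 4, p_8 = 2. Add edge {2,4}. Now deg[4]=0, deg[2]=1.
Step 9: smallest deg-1 vertex = 2, p_9 = 11. Add edge {2,11}. Now deg[2]=0, deg[11]=1.
Final: two remaining deg-1 vertices are 10, 11. Add edge {10,11}.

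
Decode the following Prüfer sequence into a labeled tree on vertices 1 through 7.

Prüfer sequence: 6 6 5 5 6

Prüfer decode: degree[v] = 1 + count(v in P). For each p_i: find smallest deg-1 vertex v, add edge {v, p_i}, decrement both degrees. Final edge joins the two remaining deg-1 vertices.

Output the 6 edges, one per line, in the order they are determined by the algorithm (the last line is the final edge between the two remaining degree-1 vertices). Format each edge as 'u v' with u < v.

Initial degrees: {1:1, 2:1, 3:1, 4:1, 5:3, 6:4, 7:1}
Step 1: smallest deg-1 vertex = 1, p_1 = 6. Add edge {1,6}. Now deg[1]=0, deg[6]=3.
Step 2: smallest deg-1 vertex = 2, p_2 = 6. Add edge {2,6}. Now deg[2]=0, deg[6]=2.
Step 3: smallest deg-1 vertex = 3, p_3 = 5. Add edge {3,5}. Now deg[3]=0, deg[5]=2.
Step 4: smallest deg-1 vertex = 4, p_4 = 5. Add edge {4,5}. Now deg[4]=0, deg[5]=1.
Step 5: smallest deg-1 vertex = 5, p_5 = 6. Add edge {5,6}. Now deg[5]=0, deg[6]=1.
Final: two remaining deg-1 vertices are 6, 7. Add edge {6,7}.

Answer: 1 6
2 6
3 5
4 5
5 6
6 7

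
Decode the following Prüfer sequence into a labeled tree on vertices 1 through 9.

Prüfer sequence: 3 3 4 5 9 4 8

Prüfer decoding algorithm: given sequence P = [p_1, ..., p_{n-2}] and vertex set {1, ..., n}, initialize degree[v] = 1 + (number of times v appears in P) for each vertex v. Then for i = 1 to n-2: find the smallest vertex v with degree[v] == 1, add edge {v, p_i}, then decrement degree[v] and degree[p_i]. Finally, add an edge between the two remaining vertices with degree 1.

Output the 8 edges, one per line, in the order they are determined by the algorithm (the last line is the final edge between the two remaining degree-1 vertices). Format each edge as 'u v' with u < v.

Initial degrees: {1:1, 2:1, 3:3, 4:3, 5:2, 6:1, 7:1, 8:2, 9:2}
Step 1: smallest deg-1 vertex = 1, p_1 = 3. Add edge {1,3}. Now deg[1]=0, deg[3]=2.
Step 2: smallest deg-1 vertex = 2, p_2 = 3. Add edge {2,3}. Now deg[2]=0, deg[3]=1.
Step 3: smallest deg-1 vertex = 3, p_3 = 4. Add edge {3,4}. Now deg[3]=0, deg[4]=2.
Step 4: smallest deg-1 vertex = 6, p_4 = 5. Add edge {5,6}. Now deg[6]=0, deg[5]=1.
Step 5: smallest deg-1 vertex = 5, p_5 = 9. Add edge {5,9}. Now deg[5]=0, deg[9]=1.
Step 6: smallest deg-1 vertex = 7, p_6 = 4. Add edge {4,7}. Now deg[7]=0, deg[4]=1.
Step 7: smallest deg-1 vertex = 4, p_7 = 8. Add edge {4,8}. Now deg[4]=0, deg[8]=1.
Final: two remaining deg-1 vertices are 8, 9. Add edge {8,9}.

Answer: 1 3
2 3
3 4
5 6
5 9
4 7
4 8
8 9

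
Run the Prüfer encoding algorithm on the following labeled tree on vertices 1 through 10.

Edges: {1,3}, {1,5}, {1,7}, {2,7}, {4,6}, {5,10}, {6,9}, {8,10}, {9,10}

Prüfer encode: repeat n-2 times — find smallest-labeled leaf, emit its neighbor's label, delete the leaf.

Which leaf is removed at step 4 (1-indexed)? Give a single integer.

Step 1: current leaves = {2,3,4,8}. Remove leaf 2 (neighbor: 7).
Step 2: current leaves = {3,4,7,8}. Remove leaf 3 (neighbor: 1).
Step 3: current leaves = {4,7,8}. Remove leaf 4 (neighbor: 6).
Step 4: current leaves = {6,7,8}. Remove leaf 6 (neighbor: 9).

Answer: 6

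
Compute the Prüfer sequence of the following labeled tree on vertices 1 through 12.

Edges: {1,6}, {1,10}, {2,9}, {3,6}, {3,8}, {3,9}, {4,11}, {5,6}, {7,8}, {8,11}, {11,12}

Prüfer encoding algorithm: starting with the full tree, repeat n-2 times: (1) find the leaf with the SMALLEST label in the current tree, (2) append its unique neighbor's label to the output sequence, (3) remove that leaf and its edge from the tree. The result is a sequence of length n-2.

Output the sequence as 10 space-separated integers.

Answer: 9 11 6 8 3 1 6 3 8 11

Derivation:
Step 1: leaves = {2,4,5,7,10,12}. Remove smallest leaf 2, emit neighbor 9.
Step 2: leaves = {4,5,7,9,10,12}. Remove smallest leaf 4, emit neighbor 11.
Step 3: leaves = {5,7,9,10,12}. Remove smallest leaf 5, emit neighbor 6.
Step 4: leaves = {7,9,10,12}. Remove smallest leaf 7, emit neighbor 8.
Step 5: leaves = {9,10,12}. Remove smallest leaf 9, emit neighbor 3.
Step 6: leaves = {10,12}. Remove smallest leaf 10, emit neighbor 1.
Step 7: leaves = {1,12}. Remove smallest leaf 1, emit neighbor 6.
Step 8: leaves = {6,12}. Remove smallest leaf 6, emit neighbor 3.
Step 9: leaves = {3,12}. Remove smallest leaf 3, emit neighbor 8.
Step 10: leaves = {8,12}. Remove smallest leaf 8, emit neighbor 11.
Done: 2 vertices remain (11, 12). Sequence = [9 11 6 8 3 1 6 3 8 11]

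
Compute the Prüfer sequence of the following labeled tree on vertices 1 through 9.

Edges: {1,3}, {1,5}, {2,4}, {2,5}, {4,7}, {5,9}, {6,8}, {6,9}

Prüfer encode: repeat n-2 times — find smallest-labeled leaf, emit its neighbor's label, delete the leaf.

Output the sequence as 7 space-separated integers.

Step 1: leaves = {3,7,8}. Remove smallest leaf 3, emit neighbor 1.
Step 2: leaves = {1,7,8}. Remove smallest leaf 1, emit neighbor 5.
Step 3: leaves = {7,8}. Remove smallest leaf 7, emit neighbor 4.
Step 4: leaves = {4,8}. Remove smallest leaf 4, emit neighbor 2.
Step 5: leaves = {2,8}. Remove smallest leaf 2, emit neighbor 5.
Step 6: leaves = {5,8}. Remove smallest leaf 5, emit neighbor 9.
Step 7: leaves = {8,9}. Remove smallest leaf 8, emit neighbor 6.
Done: 2 vertices remain (6, 9). Sequence = [1 5 4 2 5 9 6]

Answer: 1 5 4 2 5 9 6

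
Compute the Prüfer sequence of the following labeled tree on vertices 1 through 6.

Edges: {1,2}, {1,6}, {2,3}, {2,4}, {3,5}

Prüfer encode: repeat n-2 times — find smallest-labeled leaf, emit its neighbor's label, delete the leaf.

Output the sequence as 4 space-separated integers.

Answer: 2 3 2 1

Derivation:
Step 1: leaves = {4,5,6}. Remove smallest leaf 4, emit neighbor 2.
Step 2: leaves = {5,6}. Remove smallest leaf 5, emit neighbor 3.
Step 3: leaves = {3,6}. Remove smallest leaf 3, emit neighbor 2.
Step 4: leaves = {2,6}. Remove smallest leaf 2, emit neighbor 1.
Done: 2 vertices remain (1, 6). Sequence = [2 3 2 1]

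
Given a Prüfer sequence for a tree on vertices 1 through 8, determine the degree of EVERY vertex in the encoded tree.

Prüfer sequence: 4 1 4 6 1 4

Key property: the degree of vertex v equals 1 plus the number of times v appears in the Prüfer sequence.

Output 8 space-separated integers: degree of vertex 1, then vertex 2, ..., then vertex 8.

Answer: 3 1 1 4 1 2 1 1

Derivation:
p_1 = 4: count[4] becomes 1
p_2 = 1: count[1] becomes 1
p_3 = 4: count[4] becomes 2
p_4 = 6: count[6] becomes 1
p_5 = 1: count[1] becomes 2
p_6 = 4: count[4] becomes 3
Degrees (1 + count): deg[1]=1+2=3, deg[2]=1+0=1, deg[3]=1+0=1, deg[4]=1+3=4, deg[5]=1+0=1, deg[6]=1+1=2, deg[7]=1+0=1, deg[8]=1+0=1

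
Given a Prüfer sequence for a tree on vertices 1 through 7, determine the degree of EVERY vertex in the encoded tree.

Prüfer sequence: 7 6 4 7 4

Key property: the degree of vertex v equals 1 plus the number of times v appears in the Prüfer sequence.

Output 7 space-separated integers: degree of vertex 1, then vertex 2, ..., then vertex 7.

Answer: 1 1 1 3 1 2 3

Derivation:
p_1 = 7: count[7] becomes 1
p_2 = 6: count[6] becomes 1
p_3 = 4: count[4] becomes 1
p_4 = 7: count[7] becomes 2
p_5 = 4: count[4] becomes 2
Degrees (1 + count): deg[1]=1+0=1, deg[2]=1+0=1, deg[3]=1+0=1, deg[4]=1+2=3, deg[5]=1+0=1, deg[6]=1+1=2, deg[7]=1+2=3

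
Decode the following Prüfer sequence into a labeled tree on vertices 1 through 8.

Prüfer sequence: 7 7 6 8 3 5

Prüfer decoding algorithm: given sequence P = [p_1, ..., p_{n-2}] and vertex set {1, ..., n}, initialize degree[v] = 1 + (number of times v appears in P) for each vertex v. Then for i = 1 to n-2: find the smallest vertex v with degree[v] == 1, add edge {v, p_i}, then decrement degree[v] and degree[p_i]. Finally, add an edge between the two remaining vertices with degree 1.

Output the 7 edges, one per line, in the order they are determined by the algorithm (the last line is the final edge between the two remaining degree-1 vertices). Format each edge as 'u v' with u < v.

Answer: 1 7
2 7
4 6
6 8
3 7
3 5
5 8

Derivation:
Initial degrees: {1:1, 2:1, 3:2, 4:1, 5:2, 6:2, 7:3, 8:2}
Step 1: smallest deg-1 vertex = 1, p_1 = 7. Add edge {1,7}. Now deg[1]=0, deg[7]=2.
Step 2: smallest deg-1 vertex = 2, p_2 = 7. Add edge {2,7}. Now deg[2]=0, deg[7]=1.
Step 3: smallest deg-1 vertex = 4, p_3 = 6. Add edge {4,6}. Now deg[4]=0, deg[6]=1.
Step 4: smallest deg-1 vertex = 6, p_4 = 8. Add edge {6,8}. Now deg[6]=0, deg[8]=1.
Step 5: smallest deg-1 vertex = 7, p_5 = 3. Add edge {3,7}. Now deg[7]=0, deg[3]=1.
Step 6: smallest deg-1 vertex = 3, p_6 = 5. Add edge {3,5}. Now deg[3]=0, deg[5]=1.
Final: two remaining deg-1 vertices are 5, 8. Add edge {5,8}.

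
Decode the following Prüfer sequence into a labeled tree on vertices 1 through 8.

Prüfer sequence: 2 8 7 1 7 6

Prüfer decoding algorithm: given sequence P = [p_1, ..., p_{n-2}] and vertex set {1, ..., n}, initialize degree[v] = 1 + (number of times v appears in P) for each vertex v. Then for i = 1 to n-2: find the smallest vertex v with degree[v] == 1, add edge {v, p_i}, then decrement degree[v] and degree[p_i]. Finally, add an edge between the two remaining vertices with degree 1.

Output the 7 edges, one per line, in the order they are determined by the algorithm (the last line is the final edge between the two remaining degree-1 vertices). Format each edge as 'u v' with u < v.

Answer: 2 3
2 8
4 7
1 5
1 7
6 7
6 8

Derivation:
Initial degrees: {1:2, 2:2, 3:1, 4:1, 5:1, 6:2, 7:3, 8:2}
Step 1: smallest deg-1 vertex = 3, p_1 = 2. Add edge {2,3}. Now deg[3]=0, deg[2]=1.
Step 2: smallest deg-1 vertex = 2, p_2 = 8. Add edge {2,8}. Now deg[2]=0, deg[8]=1.
Step 3: smallest deg-1 vertex = 4, p_3 = 7. Add edge {4,7}. Now deg[4]=0, deg[7]=2.
Step 4: smallest deg-1 vertex = 5, p_4 = 1. Add edge {1,5}. Now deg[5]=0, deg[1]=1.
Step 5: smallest deg-1 vertex = 1, p_5 = 7. Add edge {1,7}. Now deg[1]=0, deg[7]=1.
Step 6: smallest deg-1 vertex = 7, p_6 = 6. Add edge {6,7}. Now deg[7]=0, deg[6]=1.
Final: two remaining deg-1 vertices are 6, 8. Add edge {6,8}.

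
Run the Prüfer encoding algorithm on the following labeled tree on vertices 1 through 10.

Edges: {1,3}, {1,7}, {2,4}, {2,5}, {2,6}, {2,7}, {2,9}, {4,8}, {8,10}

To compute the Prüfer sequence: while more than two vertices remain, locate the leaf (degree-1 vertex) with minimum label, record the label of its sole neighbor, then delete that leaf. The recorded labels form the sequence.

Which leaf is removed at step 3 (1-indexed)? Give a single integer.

Answer: 5

Derivation:
Step 1: current leaves = {3,5,6,9,10}. Remove leaf 3 (neighbor: 1).
Step 2: current leaves = {1,5,6,9,10}. Remove leaf 1 (neighbor: 7).
Step 3: current leaves = {5,6,7,9,10}. Remove leaf 5 (neighbor: 2).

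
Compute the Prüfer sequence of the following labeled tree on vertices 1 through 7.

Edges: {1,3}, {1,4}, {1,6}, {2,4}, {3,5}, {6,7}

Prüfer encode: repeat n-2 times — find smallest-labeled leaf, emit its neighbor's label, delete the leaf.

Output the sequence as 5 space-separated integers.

Answer: 4 1 3 1 6

Derivation:
Step 1: leaves = {2,5,7}. Remove smallest leaf 2, emit neighbor 4.
Step 2: leaves = {4,5,7}. Remove smallest leaf 4, emit neighbor 1.
Step 3: leaves = {5,7}. Remove smallest leaf 5, emit neighbor 3.
Step 4: leaves = {3,7}. Remove smallest leaf 3, emit neighbor 1.
Step 5: leaves = {1,7}. Remove smallest leaf 1, emit neighbor 6.
Done: 2 vertices remain (6, 7). Sequence = [4 1 3 1 6]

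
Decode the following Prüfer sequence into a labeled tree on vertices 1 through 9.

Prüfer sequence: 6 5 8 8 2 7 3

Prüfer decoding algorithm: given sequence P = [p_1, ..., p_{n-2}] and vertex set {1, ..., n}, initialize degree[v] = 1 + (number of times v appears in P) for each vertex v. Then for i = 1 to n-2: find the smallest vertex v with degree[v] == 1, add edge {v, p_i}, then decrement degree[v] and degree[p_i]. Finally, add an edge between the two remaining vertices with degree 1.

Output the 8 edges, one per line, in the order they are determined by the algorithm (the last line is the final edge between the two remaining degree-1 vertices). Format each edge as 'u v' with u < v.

Initial degrees: {1:1, 2:2, 3:2, 4:1, 5:2, 6:2, 7:2, 8:3, 9:1}
Step 1: smallest deg-1 vertex = 1, p_1 = 6. Add edge {1,6}. Now deg[1]=0, deg[6]=1.
Step 2: smallest deg-1 vertex = 4, p_2 = 5. Add edge {4,5}. Now deg[4]=0, deg[5]=1.
Step 3: smallest deg-1 vertex = 5, p_3 = 8. Add edge {5,8}. Now deg[5]=0, deg[8]=2.
Step 4: smallest deg-1 vertex = 6, p_4 = 8. Add edge {6,8}. Now deg[6]=0, deg[8]=1.
Step 5: smallest deg-1 vertex = 8, p_5 = 2. Add edge {2,8}. Now deg[8]=0, deg[2]=1.
Step 6: smallest deg-1 vertex = 2, p_6 = 7. Add edge {2,7}. Now deg[2]=0, deg[7]=1.
Step 7: smallest deg-1 vertex = 7, p_7 = 3. Add edge {3,7}. Now deg[7]=0, deg[3]=1.
Final: two remaining deg-1 vertices are 3, 9. Add edge {3,9}.

Answer: 1 6
4 5
5 8
6 8
2 8
2 7
3 7
3 9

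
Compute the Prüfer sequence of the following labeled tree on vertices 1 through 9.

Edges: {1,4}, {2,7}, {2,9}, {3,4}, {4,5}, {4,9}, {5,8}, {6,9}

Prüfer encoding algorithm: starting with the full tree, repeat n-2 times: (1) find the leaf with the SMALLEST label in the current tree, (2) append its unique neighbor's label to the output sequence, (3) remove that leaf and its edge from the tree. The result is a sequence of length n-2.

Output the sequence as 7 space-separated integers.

Step 1: leaves = {1,3,6,7,8}. Remove smallest leaf 1, emit neighbor 4.
Step 2: leaves = {3,6,7,8}. Remove smallest leaf 3, emit neighbor 4.
Step 3: leaves = {6,7,8}. Remove smallest leaf 6, emit neighbor 9.
Step 4: leaves = {7,8}. Remove smallest leaf 7, emit neighbor 2.
Step 5: leaves = {2,8}. Remove smallest leaf 2, emit neighbor 9.
Step 6: leaves = {8,9}. Remove smallest leaf 8, emit neighbor 5.
Step 7: leaves = {5,9}. Remove smallest leaf 5, emit neighbor 4.
Done: 2 vertices remain (4, 9). Sequence = [4 4 9 2 9 5 4]

Answer: 4 4 9 2 9 5 4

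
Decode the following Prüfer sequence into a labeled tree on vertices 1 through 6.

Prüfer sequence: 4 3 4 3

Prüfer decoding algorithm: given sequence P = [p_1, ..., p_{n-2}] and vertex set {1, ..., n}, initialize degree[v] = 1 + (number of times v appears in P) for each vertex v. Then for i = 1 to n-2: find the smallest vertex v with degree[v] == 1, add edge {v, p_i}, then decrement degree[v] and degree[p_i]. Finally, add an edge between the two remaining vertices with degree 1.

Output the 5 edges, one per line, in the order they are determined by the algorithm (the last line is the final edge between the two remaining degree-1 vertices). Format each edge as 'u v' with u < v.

Initial degrees: {1:1, 2:1, 3:3, 4:3, 5:1, 6:1}
Step 1: smallest deg-1 vertex = 1, p_1 = 4. Add edge {1,4}. Now deg[1]=0, deg[4]=2.
Step 2: smallest deg-1 vertex = 2, p_2 = 3. Add edge {2,3}. Now deg[2]=0, deg[3]=2.
Step 3: smallest deg-1 vertex = 5, p_3 = 4. Add edge {4,5}. Now deg[5]=0, deg[4]=1.
Step 4: smallest deg-1 vertex = 4, p_4 = 3. Add edge {3,4}. Now deg[4]=0, deg[3]=1.
Final: two remaining deg-1 vertices are 3, 6. Add edge {3,6}.

Answer: 1 4
2 3
4 5
3 4
3 6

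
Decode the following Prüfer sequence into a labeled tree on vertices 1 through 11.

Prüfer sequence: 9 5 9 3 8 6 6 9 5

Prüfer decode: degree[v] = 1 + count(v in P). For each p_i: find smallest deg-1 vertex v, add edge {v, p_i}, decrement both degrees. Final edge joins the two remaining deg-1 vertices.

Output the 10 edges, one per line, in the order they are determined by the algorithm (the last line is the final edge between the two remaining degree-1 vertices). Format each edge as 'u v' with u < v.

Answer: 1 9
2 5
4 9
3 7
3 8
6 8
6 10
6 9
5 9
5 11

Derivation:
Initial degrees: {1:1, 2:1, 3:2, 4:1, 5:3, 6:3, 7:1, 8:2, 9:4, 10:1, 11:1}
Step 1: smallest deg-1 vertex = 1, p_1 = 9. Add edge {1,9}. Now deg[1]=0, deg[9]=3.
Step 2: smallest deg-1 vertex = 2, p_2 = 5. Add edge {2,5}. Now deg[2]=0, deg[5]=2.
Step 3: smallest deg-1 vertex = 4, p_3 = 9. Add edge {4,9}. Now deg[4]=0, deg[9]=2.
Step 4: smallest deg-1 vertex = 7, p_4 = 3. Add edge {3,7}. Now deg[7]=0, deg[3]=1.
Step 5: smallest deg-1 vertex = 3, p_5 = 8. Add edge {3,8}. Now deg[3]=0, deg[8]=1.
Step 6: smallest deg-1 vertex = 8, p_6 = 6. Add edge {6,8}. Now deg[8]=0, deg[6]=2.
Step 7: smallest deg-1 vertex = 10, p_7 = 6. Add edge {6,10}. Now deg[10]=0, deg[6]=1.
Step 8: smallest deg-1 vertex = 6, p_8 = 9. Add edge {6,9}. Now deg[6]=0, deg[9]=1.
Step 9: smallest deg-1 vertex = 9, p_9 = 5. Add edge {5,9}. Now deg[9]=0, deg[5]=1.
Final: two remaining deg-1 vertices are 5, 11. Add edge {5,11}.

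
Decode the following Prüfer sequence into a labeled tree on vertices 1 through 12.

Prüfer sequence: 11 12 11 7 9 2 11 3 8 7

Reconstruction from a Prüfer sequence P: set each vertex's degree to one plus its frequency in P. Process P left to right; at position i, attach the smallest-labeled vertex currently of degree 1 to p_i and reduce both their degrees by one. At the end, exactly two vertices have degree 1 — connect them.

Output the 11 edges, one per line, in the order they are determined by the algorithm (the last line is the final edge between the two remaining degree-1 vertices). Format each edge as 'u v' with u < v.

Answer: 1 11
4 12
5 11
6 7
9 10
2 9
2 11
3 11
3 8
7 8
7 12

Derivation:
Initial degrees: {1:1, 2:2, 3:2, 4:1, 5:1, 6:1, 7:3, 8:2, 9:2, 10:1, 11:4, 12:2}
Step 1: smallest deg-1 vertex = 1, p_1 = 11. Add edge {1,11}. Now deg[1]=0, deg[11]=3.
Step 2: smallest deg-1 vertex = 4, p_2 = 12. Add edge {4,12}. Now deg[4]=0, deg[12]=1.
Step 3: smallest deg-1 vertex = 5, p_3 = 11. Add edge {5,11}. Now deg[5]=0, deg[11]=2.
Step 4: smallest deg-1 vertex = 6, p_4 = 7. Add edge {6,7}. Now deg[6]=0, deg[7]=2.
Step 5: smallest deg-1 vertex = 10, p_5 = 9. Add edge {9,10}. Now deg[10]=0, deg[9]=1.
Step 6: smallest deg-1 vertex = 9, p_6 = 2. Add edge {2,9}. Now deg[9]=0, deg[2]=1.
Step 7: smallest deg-1 vertex = 2, p_7 = 11. Add edge {2,11}. Now deg[2]=0, deg[11]=1.
Step 8: smallest deg-1 vertex = 11, p_8 = 3. Add edge {3,11}. Now deg[11]=0, deg[3]=1.
Step 9: smallest deg-1 vertex = 3, p_9 = 8. Add edge {3,8}. Now deg[3]=0, deg[8]=1.
Step 10: smallest deg-1 vertex = 8, p_10 = 7. Add edge {7,8}. Now deg[8]=0, deg[7]=1.
Final: two remaining deg-1 vertices are 7, 12. Add edge {7,12}.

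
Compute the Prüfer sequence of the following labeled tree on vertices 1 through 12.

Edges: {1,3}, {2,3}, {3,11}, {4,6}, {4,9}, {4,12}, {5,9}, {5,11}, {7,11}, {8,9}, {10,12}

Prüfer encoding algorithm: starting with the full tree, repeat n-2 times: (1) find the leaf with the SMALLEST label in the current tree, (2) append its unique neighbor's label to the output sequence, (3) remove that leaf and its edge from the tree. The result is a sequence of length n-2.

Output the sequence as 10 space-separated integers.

Answer: 3 3 11 4 11 9 12 5 9 4

Derivation:
Step 1: leaves = {1,2,6,7,8,10}. Remove smallest leaf 1, emit neighbor 3.
Step 2: leaves = {2,6,7,8,10}. Remove smallest leaf 2, emit neighbor 3.
Step 3: leaves = {3,6,7,8,10}. Remove smallest leaf 3, emit neighbor 11.
Step 4: leaves = {6,7,8,10}. Remove smallest leaf 6, emit neighbor 4.
Step 5: leaves = {7,8,10}. Remove smallest leaf 7, emit neighbor 11.
Step 6: leaves = {8,10,11}. Remove smallest leaf 8, emit neighbor 9.
Step 7: leaves = {10,11}. Remove smallest leaf 10, emit neighbor 12.
Step 8: leaves = {11,12}. Remove smallest leaf 11, emit neighbor 5.
Step 9: leaves = {5,12}. Remove smallest leaf 5, emit neighbor 9.
Step 10: leaves = {9,12}. Remove smallest leaf 9, emit neighbor 4.
Done: 2 vertices remain (4, 12). Sequence = [3 3 11 4 11 9 12 5 9 4]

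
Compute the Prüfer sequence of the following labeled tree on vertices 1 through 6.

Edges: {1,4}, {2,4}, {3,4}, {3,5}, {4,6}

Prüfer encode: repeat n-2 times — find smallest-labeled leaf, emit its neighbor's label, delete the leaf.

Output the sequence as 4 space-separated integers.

Answer: 4 4 3 4

Derivation:
Step 1: leaves = {1,2,5,6}. Remove smallest leaf 1, emit neighbor 4.
Step 2: leaves = {2,5,6}. Remove smallest leaf 2, emit neighbor 4.
Step 3: leaves = {5,6}. Remove smallest leaf 5, emit neighbor 3.
Step 4: leaves = {3,6}. Remove smallest leaf 3, emit neighbor 4.
Done: 2 vertices remain (4, 6). Sequence = [4 4 3 4]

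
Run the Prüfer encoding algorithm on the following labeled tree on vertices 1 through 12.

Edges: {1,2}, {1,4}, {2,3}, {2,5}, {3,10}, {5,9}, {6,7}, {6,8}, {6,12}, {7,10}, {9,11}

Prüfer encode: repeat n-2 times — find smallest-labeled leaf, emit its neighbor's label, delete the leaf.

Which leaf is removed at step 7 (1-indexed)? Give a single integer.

Step 1: current leaves = {4,8,11,12}. Remove leaf 4 (neighbor: 1).
Step 2: current leaves = {1,8,11,12}. Remove leaf 1 (neighbor: 2).
Step 3: current leaves = {8,11,12}. Remove leaf 8 (neighbor: 6).
Step 4: current leaves = {11,12}. Remove leaf 11 (neighbor: 9).
Step 5: current leaves = {9,12}. Remove leaf 9 (neighbor: 5).
Step 6: current leaves = {5,12}. Remove leaf 5 (neighbor: 2).
Step 7: current leaves = {2,12}. Remove leaf 2 (neighbor: 3).

Answer: 2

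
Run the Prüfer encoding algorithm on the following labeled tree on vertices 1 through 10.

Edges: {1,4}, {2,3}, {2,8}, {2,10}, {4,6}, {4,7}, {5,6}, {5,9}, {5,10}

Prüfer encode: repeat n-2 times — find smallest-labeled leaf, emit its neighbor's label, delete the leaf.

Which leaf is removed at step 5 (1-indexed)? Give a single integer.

Answer: 6

Derivation:
Step 1: current leaves = {1,3,7,8,9}. Remove leaf 1 (neighbor: 4).
Step 2: current leaves = {3,7,8,9}. Remove leaf 3 (neighbor: 2).
Step 3: current leaves = {7,8,9}. Remove leaf 7 (neighbor: 4).
Step 4: current leaves = {4,8,9}. Remove leaf 4 (neighbor: 6).
Step 5: current leaves = {6,8,9}. Remove leaf 6 (neighbor: 5).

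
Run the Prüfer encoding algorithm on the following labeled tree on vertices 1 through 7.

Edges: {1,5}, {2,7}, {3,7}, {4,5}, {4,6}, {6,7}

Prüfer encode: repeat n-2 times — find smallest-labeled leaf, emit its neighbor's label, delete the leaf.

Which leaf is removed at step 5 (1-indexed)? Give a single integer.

Step 1: current leaves = {1,2,3}. Remove leaf 1 (neighbor: 5).
Step 2: current leaves = {2,3,5}. Remove leaf 2 (neighbor: 7).
Step 3: current leaves = {3,5}. Remove leaf 3 (neighbor: 7).
Step 4: current leaves = {5,7}. Remove leaf 5 (neighbor: 4).
Step 5: current leaves = {4,7}. Remove leaf 4 (neighbor: 6).

Answer: 4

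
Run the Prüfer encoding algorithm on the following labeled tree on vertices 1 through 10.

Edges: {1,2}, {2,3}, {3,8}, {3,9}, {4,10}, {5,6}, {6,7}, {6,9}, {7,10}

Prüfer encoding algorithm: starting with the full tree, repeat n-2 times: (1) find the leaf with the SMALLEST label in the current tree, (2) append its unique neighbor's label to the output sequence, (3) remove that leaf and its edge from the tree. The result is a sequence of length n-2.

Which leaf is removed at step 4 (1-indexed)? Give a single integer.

Answer: 5

Derivation:
Step 1: current leaves = {1,4,5,8}. Remove leaf 1 (neighbor: 2).
Step 2: current leaves = {2,4,5,8}. Remove leaf 2 (neighbor: 3).
Step 3: current leaves = {4,5,8}. Remove leaf 4 (neighbor: 10).
Step 4: current leaves = {5,8,10}. Remove leaf 5 (neighbor: 6).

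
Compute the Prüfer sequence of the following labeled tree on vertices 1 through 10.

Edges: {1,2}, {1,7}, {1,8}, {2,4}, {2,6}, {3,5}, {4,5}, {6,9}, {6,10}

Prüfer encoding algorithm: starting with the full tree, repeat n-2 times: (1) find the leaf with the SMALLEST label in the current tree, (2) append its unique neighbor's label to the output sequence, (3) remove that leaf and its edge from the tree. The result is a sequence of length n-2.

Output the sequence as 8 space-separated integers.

Answer: 5 4 2 1 1 2 6 6

Derivation:
Step 1: leaves = {3,7,8,9,10}. Remove smallest leaf 3, emit neighbor 5.
Step 2: leaves = {5,7,8,9,10}. Remove smallest leaf 5, emit neighbor 4.
Step 3: leaves = {4,7,8,9,10}. Remove smallest leaf 4, emit neighbor 2.
Step 4: leaves = {7,8,9,10}. Remove smallest leaf 7, emit neighbor 1.
Step 5: leaves = {8,9,10}. Remove smallest leaf 8, emit neighbor 1.
Step 6: leaves = {1,9,10}. Remove smallest leaf 1, emit neighbor 2.
Step 7: leaves = {2,9,10}. Remove smallest leaf 2, emit neighbor 6.
Step 8: leaves = {9,10}. Remove smallest leaf 9, emit neighbor 6.
Done: 2 vertices remain (6, 10). Sequence = [5 4 2 1 1 2 6 6]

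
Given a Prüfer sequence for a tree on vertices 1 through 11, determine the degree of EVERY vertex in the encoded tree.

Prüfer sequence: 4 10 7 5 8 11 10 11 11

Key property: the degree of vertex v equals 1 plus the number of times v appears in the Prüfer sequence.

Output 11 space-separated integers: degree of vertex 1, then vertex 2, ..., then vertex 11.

Answer: 1 1 1 2 2 1 2 2 1 3 4

Derivation:
p_1 = 4: count[4] becomes 1
p_2 = 10: count[10] becomes 1
p_3 = 7: count[7] becomes 1
p_4 = 5: count[5] becomes 1
p_5 = 8: count[8] becomes 1
p_6 = 11: count[11] becomes 1
p_7 = 10: count[10] becomes 2
p_8 = 11: count[11] becomes 2
p_9 = 11: count[11] becomes 3
Degrees (1 + count): deg[1]=1+0=1, deg[2]=1+0=1, deg[3]=1+0=1, deg[4]=1+1=2, deg[5]=1+1=2, deg[6]=1+0=1, deg[7]=1+1=2, deg[8]=1+1=2, deg[9]=1+0=1, deg[10]=1+2=3, deg[11]=1+3=4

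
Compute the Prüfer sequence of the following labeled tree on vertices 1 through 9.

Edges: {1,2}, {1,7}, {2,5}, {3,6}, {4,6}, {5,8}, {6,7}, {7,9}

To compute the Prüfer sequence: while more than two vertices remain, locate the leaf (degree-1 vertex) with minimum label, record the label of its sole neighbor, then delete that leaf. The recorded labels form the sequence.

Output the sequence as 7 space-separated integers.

Answer: 6 6 7 5 2 1 7

Derivation:
Step 1: leaves = {3,4,8,9}. Remove smallest leaf 3, emit neighbor 6.
Step 2: leaves = {4,8,9}. Remove smallest leaf 4, emit neighbor 6.
Step 3: leaves = {6,8,9}. Remove smallest leaf 6, emit neighbor 7.
Step 4: leaves = {8,9}. Remove smallest leaf 8, emit neighbor 5.
Step 5: leaves = {5,9}. Remove smallest leaf 5, emit neighbor 2.
Step 6: leaves = {2,9}. Remove smallest leaf 2, emit neighbor 1.
Step 7: leaves = {1,9}. Remove smallest leaf 1, emit neighbor 7.
Done: 2 vertices remain (7, 9). Sequence = [6 6 7 5 2 1 7]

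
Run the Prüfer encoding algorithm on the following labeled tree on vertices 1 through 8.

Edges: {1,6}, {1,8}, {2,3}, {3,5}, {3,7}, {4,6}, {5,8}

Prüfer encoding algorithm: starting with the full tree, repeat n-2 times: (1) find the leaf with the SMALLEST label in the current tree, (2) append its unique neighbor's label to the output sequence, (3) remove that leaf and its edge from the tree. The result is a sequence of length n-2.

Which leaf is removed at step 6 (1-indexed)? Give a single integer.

Step 1: current leaves = {2,4,7}. Remove leaf 2 (neighbor: 3).
Step 2: current leaves = {4,7}. Remove leaf 4 (neighbor: 6).
Step 3: current leaves = {6,7}. Remove leaf 6 (neighbor: 1).
Step 4: current leaves = {1,7}. Remove leaf 1 (neighbor: 8).
Step 5: current leaves = {7,8}. Remove leaf 7 (neighbor: 3).
Step 6: current leaves = {3,8}. Remove leaf 3 (neighbor: 5).

Answer: 3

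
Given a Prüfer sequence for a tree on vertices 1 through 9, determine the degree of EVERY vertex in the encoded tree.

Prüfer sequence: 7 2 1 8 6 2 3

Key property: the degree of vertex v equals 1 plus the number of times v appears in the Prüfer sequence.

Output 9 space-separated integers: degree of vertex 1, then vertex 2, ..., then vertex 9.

p_1 = 7: count[7] becomes 1
p_2 = 2: count[2] becomes 1
p_3 = 1: count[1] becomes 1
p_4 = 8: count[8] becomes 1
p_5 = 6: count[6] becomes 1
p_6 = 2: count[2] becomes 2
p_7 = 3: count[3] becomes 1
Degrees (1 + count): deg[1]=1+1=2, deg[2]=1+2=3, deg[3]=1+1=2, deg[4]=1+0=1, deg[5]=1+0=1, deg[6]=1+1=2, deg[7]=1+1=2, deg[8]=1+1=2, deg[9]=1+0=1

Answer: 2 3 2 1 1 2 2 2 1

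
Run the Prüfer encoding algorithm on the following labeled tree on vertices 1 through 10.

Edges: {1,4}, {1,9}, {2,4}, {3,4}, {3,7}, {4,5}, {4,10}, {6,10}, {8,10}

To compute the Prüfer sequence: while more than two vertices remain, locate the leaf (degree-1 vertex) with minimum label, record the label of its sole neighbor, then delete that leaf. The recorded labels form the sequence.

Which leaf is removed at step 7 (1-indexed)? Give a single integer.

Step 1: current leaves = {2,5,6,7,8,9}. Remove leaf 2 (neighbor: 4).
Step 2: current leaves = {5,6,7,8,9}. Remove leaf 5 (neighbor: 4).
Step 3: current leaves = {6,7,8,9}. Remove leaf 6 (neighbor: 10).
Step 4: current leaves = {7,8,9}. Remove leaf 7 (neighbor: 3).
Step 5: current leaves = {3,8,9}. Remove leaf 3 (neighbor: 4).
Step 6: current leaves = {8,9}. Remove leaf 8 (neighbor: 10).
Step 7: current leaves = {9,10}. Remove leaf 9 (neighbor: 1).

Answer: 9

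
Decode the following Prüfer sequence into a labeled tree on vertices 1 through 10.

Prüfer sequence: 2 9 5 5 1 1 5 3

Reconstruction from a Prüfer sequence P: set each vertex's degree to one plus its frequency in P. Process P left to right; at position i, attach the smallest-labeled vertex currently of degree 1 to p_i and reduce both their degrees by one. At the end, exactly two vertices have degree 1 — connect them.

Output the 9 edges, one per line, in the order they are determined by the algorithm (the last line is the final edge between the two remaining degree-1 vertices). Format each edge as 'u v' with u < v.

Answer: 2 4
2 9
5 6
5 7
1 8
1 9
1 5
3 5
3 10

Derivation:
Initial degrees: {1:3, 2:2, 3:2, 4:1, 5:4, 6:1, 7:1, 8:1, 9:2, 10:1}
Step 1: smallest deg-1 vertex = 4, p_1 = 2. Add edge {2,4}. Now deg[4]=0, deg[2]=1.
Step 2: smallest deg-1 vertex = 2, p_2 = 9. Add edge {2,9}. Now deg[2]=0, deg[9]=1.
Step 3: smallest deg-1 vertex = 6, p_3 = 5. Add edge {5,6}. Now deg[6]=0, deg[5]=3.
Step 4: smallest deg-1 vertex = 7, p_4 = 5. Add edge {5,7}. Now deg[7]=0, deg[5]=2.
Step 5: smallest deg-1 vertex = 8, p_5 = 1. Add edge {1,8}. Now deg[8]=0, deg[1]=2.
Step 6: smallest deg-1 vertex = 9, p_6 = 1. Add edge {1,9}. Now deg[9]=0, deg[1]=1.
Step 7: smallest deg-1 vertex = 1, p_7 = 5. Add edge {1,5}. Now deg[1]=0, deg[5]=1.
Step 8: smallest deg-1 vertex = 5, p_8 = 3. Add edge {3,5}. Now deg[5]=0, deg[3]=1.
Final: two remaining deg-1 vertices are 3, 10. Add edge {3,10}.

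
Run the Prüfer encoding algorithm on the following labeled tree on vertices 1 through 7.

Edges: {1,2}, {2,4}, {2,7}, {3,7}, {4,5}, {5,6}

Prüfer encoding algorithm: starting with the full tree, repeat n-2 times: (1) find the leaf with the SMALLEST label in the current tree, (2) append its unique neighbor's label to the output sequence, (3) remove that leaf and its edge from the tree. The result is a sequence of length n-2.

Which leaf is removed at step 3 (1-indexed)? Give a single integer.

Step 1: current leaves = {1,3,6}. Remove leaf 1 (neighbor: 2).
Step 2: current leaves = {3,6}. Remove leaf 3 (neighbor: 7).
Step 3: current leaves = {6,7}. Remove leaf 6 (neighbor: 5).

Answer: 6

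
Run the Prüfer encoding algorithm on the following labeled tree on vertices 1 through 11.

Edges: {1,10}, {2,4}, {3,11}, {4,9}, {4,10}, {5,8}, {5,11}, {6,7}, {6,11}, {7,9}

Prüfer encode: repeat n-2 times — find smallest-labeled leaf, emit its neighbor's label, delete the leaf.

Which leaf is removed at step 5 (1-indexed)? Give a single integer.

Step 1: current leaves = {1,2,3,8}. Remove leaf 1 (neighbor: 10).
Step 2: current leaves = {2,3,8,10}. Remove leaf 2 (neighbor: 4).
Step 3: current leaves = {3,8,10}. Remove leaf 3 (neighbor: 11).
Step 4: current leaves = {8,10}. Remove leaf 8 (neighbor: 5).
Step 5: current leaves = {5,10}. Remove leaf 5 (neighbor: 11).

Answer: 5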